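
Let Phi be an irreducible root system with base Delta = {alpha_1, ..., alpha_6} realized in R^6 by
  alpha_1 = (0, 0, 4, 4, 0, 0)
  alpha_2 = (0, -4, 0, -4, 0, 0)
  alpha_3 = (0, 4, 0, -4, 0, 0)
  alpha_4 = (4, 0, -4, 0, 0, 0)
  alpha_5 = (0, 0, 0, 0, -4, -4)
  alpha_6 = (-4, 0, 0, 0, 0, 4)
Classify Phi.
D_6

Compute the Cartan integers a_ij = 2(alpha_i, alpha_j)/(alpha_j, alpha_j); the resulting 6x6 Cartan matrix is
[[2, -1, -1, -1, 0, 0], [-1, 2, 0, 0, 0, 0], [-1, 0, 2, 0, 0, 0], [-1, 0, 0, 2, 0, -1], [0, 0, 0, 0, 2, -1], [0, 0, 0, -1, -1, 2]].
All simple roots have the same length, so the diagram is simply laced. The associated Dynkin diagram is a chain of 4 nodes with a fork of two nodes at one end (D_6), so the type is D_6 (the algebra so(12)).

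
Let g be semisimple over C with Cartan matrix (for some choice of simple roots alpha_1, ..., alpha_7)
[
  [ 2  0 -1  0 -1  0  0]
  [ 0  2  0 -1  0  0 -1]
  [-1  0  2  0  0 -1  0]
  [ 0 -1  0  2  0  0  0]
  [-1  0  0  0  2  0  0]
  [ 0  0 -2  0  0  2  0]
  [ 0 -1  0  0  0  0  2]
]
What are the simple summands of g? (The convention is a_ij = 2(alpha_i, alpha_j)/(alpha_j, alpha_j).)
A3 + C4

The diagram associated to this matrix has two connected components: the simple roots {alpha_2, alpha_4, alpha_7} form a chain of 3 nodes with single edges (A_3), and {alpha_1, alpha_3, alpha_5, alpha_6} form a chain of 4 nodes with a double edge at one end; the terminal node there is the unique long simple root (C_4). A semisimple Lie algebra decomposes uniquely as the direct sum of simple ideals, one per connected component of its Dynkin diagram, so g ≅ A_3 ⊕ C_4 (dimension 15 + 36 = 51).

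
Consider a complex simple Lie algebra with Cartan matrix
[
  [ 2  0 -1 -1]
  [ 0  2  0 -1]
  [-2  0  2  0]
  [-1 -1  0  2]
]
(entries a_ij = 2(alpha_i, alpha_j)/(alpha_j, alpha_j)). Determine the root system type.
type C_4

The matrix has rank 4 with 2's on the diagonal. Reading the off-diagonal entries as Dynkin edges (a single edge where a_ij = a_ji = -1; a double or triple edge where a_ij * a_ji = 2 or 3), the diagram is a chain of 4 nodes with a double edge at one end; the terminal node there is the unique long simple root (C_4). One simple-root ordering that puts it in standard form is (alpha_2, alpha_4, alpha_1, alpha_3). So the algebra is type C_4, i.e. sp(8).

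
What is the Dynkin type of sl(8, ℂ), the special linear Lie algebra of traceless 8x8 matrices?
This is sl(8), which has dimension 8^2 - 1 = 63 and rank 8 - 1 = 7 (a Cartan subalgebra is the diagonal traceless matrices). In the classification of classical Lie algebras, the special linear algebra sl(n+1) has type A_n; here n = 7, so the Dynkin diagram is a chain of 7 nodes with single edges (A_7). Hence the type is A_7.

A7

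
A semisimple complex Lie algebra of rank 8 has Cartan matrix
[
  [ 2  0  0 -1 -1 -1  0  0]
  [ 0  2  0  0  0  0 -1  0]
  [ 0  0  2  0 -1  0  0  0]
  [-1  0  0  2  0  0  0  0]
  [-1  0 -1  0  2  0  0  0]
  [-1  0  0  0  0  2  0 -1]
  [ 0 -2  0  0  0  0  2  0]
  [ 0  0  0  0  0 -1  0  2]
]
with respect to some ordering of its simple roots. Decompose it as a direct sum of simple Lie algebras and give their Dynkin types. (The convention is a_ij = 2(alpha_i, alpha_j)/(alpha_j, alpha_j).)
type B_2 ⊕ type E_6

The diagram associated to this matrix has two connected components: the simple roots {alpha_2, alpha_7} form a chain of 2 nodes with a double edge at one end; the terminal node there is the unique short simple root (B_2), and {alpha_1, alpha_3, alpha_4, alpha_5, alpha_6, alpha_8} form a chain of 5 nodes with one extra node attached to the third node from one end (E_6). A semisimple Lie algebra decomposes uniquely as the direct sum of simple ideals, one per connected component of its Dynkin diagram, so g ≅ B_2 ⊕ E_6 (dimension 10 + 78 = 88).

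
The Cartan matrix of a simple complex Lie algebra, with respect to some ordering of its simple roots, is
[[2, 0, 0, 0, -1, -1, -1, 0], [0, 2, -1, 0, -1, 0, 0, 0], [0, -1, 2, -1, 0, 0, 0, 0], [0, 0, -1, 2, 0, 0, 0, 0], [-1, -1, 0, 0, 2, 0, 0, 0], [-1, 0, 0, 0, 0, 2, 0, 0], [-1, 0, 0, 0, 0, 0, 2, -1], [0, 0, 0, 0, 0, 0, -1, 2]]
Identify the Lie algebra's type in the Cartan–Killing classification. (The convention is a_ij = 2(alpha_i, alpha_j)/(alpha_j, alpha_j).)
E_8

The matrix has rank 8 with 2's on the diagonal. Reading the off-diagonal entries as Dynkin edges (a single edge where a_ij = a_ji = -1; a double or triple edge where a_ij * a_ji = 2 or 3), the diagram is a chain of 7 nodes with one extra node attached to the third node from one end (E_8). One simple-root ordering that puts it in standard form is (alpha_8, alpha_6, alpha_7, alpha_1, alpha_5, alpha_2, alpha_3, alpha_4). So the algebra is type E_8.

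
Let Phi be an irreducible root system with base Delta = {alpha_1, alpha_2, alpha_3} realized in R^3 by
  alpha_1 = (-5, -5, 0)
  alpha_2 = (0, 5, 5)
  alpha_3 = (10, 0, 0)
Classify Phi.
Compute the Cartan integers a_ij = 2(alpha_i, alpha_j)/(alpha_j, alpha_j); the resulting 3x3 Cartan matrix is
[[2, -1, -1], [-1, 2, 0], [-2, 0, 2]].
The roots have two lengths (squared-length ratio 2:1); the short ones are alpha_{1,2}. The associated Dynkin diagram is a chain of 3 nodes with a double edge at one end; the terminal node there is the unique long simple root (C_3), so the type is C_3 (the algebra sp(6)).

C_3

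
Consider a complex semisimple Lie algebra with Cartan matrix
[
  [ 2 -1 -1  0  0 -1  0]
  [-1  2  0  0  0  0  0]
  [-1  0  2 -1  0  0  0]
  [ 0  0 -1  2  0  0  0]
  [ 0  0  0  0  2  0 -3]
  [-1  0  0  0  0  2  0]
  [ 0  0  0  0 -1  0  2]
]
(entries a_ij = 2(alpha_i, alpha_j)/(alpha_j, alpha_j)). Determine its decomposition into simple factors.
The diagram associated to this matrix has two connected components: the simple roots {alpha_1, alpha_2, alpha_3, alpha_4, alpha_6} form a chain of 3 nodes with a fork of two nodes at one end (D_5), and {alpha_5, alpha_7} form two nodes joined by a triple edge (G_2). A semisimple Lie algebra decomposes uniquely as the direct sum of simple ideals, one per connected component of its Dynkin diagram, so g ≅ D_5 ⊕ G_2 (dimension 45 + 14 = 59).

type D_5 ⊕ type G_2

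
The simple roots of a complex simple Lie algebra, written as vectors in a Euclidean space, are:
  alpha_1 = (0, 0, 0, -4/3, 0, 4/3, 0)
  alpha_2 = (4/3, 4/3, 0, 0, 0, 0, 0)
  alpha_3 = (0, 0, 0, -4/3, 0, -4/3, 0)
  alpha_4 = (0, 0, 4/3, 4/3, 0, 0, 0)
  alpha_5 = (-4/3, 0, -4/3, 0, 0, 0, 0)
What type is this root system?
Compute the Cartan integers a_ij = 2(alpha_i, alpha_j)/(alpha_j, alpha_j); the resulting 5x5 Cartan matrix is
[[2, 0, 0, -1, 0], [0, 2, 0, 0, -1], [0, 0, 2, -1, 0], [-1, 0, -1, 2, -1], [0, -1, 0, -1, 2]].
All simple roots have the same length, so the diagram is simply laced. The associated Dynkin diagram is a chain of 3 nodes with a fork of two nodes at one end (D_5), so the type is D_5 (the algebra so(10)).

D5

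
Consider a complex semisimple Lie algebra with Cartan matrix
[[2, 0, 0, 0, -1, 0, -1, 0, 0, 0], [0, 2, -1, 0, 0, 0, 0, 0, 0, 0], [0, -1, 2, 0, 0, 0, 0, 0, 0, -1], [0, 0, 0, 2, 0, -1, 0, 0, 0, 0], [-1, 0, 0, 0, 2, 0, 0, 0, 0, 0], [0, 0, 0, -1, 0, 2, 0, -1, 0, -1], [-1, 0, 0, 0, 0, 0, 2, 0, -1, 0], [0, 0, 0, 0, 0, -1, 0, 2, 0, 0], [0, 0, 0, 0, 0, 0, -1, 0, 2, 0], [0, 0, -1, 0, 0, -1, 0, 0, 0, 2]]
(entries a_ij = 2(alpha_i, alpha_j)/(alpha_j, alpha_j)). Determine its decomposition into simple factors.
A_4 (sl(5)) ⊕ D_6 (so(12))

The diagram associated to this matrix has two connected components: the simple roots {alpha_1, alpha_5, alpha_7, alpha_9} form a chain of 4 nodes with single edges (A_4), and {alpha_2, alpha_3, alpha_4, alpha_6, alpha_8, alpha_10} form a chain of 4 nodes with a fork of two nodes at one end (D_6). A semisimple Lie algebra decomposes uniquely as the direct sum of simple ideals, one per connected component of its Dynkin diagram, so g ≅ A_4 ⊕ D_6 (dimension 24 + 66 = 90).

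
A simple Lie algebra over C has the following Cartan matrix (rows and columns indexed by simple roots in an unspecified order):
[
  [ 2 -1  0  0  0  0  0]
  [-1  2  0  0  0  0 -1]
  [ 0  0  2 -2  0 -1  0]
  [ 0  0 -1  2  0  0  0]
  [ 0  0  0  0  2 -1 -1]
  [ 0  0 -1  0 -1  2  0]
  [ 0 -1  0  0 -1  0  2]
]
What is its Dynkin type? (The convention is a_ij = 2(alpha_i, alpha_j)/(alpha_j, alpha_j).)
B_7

The matrix has rank 7 with 2's on the diagonal. Reading the off-diagonal entries as Dynkin edges (a single edge where a_ij = a_ji = -1; a double or triple edge where a_ij * a_ji = 2 or 3), the diagram is a chain of 7 nodes with a double edge at one end; the terminal node there is the unique short simple root (B_7). One simple-root ordering that puts it in standard form is (alpha_1, alpha_2, alpha_7, alpha_5, alpha_6, alpha_3, alpha_4). So the algebra is type B_7, i.e. so(15).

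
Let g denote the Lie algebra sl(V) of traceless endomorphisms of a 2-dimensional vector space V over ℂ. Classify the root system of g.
This is sl(2), which has dimension 2^2 - 1 = 3 and rank 2 - 1 = 1 (a Cartan subalgebra is the diagonal traceless matrices). In the classification of classical Lie algebras, the special linear algebra sl(n+1) has type A_n; here n = 1, so the Dynkin diagram is a chain of 1 nodes with single edges (A_1). Hence the type is A_1.

type A_1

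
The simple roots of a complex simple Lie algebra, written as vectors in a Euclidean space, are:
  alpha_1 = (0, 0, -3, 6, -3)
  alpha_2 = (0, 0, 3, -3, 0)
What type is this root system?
G2

Compute the Cartan integers a_ij = 2(alpha_i, alpha_j)/(alpha_j, alpha_j); the resulting 2x2 Cartan matrix is
[[2, -3], [-1, 2]].
The roots have two lengths (squared-length ratio 3:1); the short ones are alpha_{2}. The associated Dynkin diagram is two nodes joined by a triple edge (G_2), so the type is G_2.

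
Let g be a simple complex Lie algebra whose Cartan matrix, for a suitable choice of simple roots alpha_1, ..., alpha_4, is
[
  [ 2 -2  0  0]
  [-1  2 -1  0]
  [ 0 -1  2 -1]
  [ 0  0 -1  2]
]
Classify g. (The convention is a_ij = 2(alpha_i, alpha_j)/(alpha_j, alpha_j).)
The matrix has rank 4 with 2's on the diagonal. Reading the off-diagonal entries as Dynkin edges (a single edge where a_ij = a_ji = -1; a double or triple edge where a_ij * a_ji = 2 or 3), the diagram is a chain of 4 nodes with a double edge at one end; the terminal node there is the unique long simple root (C_4). One simple-root ordering that puts it in standard form is (alpha_4, alpha_3, alpha_2, alpha_1). So the algebra is type C_4, i.e. sp(8).

C4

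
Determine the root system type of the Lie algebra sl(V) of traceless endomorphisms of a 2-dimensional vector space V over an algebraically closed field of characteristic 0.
This is sl(2), which has dimension 2^2 - 1 = 3 and rank 2 - 1 = 1 (a Cartan subalgebra is the diagonal traceless matrices). In the classification of classical Lie algebras, the special linear algebra sl(n+1) has type A_n; here n = 1, so the Dynkin diagram is a chain of 1 nodes with single edges (A_1). Hence the type is A_1.

A1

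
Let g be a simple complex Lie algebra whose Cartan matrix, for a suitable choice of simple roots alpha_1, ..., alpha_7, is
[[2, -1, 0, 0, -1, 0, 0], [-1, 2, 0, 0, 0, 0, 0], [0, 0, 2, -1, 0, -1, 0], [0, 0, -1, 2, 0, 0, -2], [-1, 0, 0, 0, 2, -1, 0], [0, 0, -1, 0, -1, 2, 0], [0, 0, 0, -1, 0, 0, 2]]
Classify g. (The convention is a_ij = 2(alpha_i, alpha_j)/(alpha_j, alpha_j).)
type B_7

The matrix has rank 7 with 2's on the diagonal. Reading the off-diagonal entries as Dynkin edges (a single edge where a_ij = a_ji = -1; a double or triple edge where a_ij * a_ji = 2 or 3), the diagram is a chain of 7 nodes with a double edge at one end; the terminal node there is the unique short simple root (B_7). One simple-root ordering that puts it in standard form is (alpha_2, alpha_1, alpha_5, alpha_6, alpha_3, alpha_4, alpha_7). So the algebra is type B_7, i.e. so(15).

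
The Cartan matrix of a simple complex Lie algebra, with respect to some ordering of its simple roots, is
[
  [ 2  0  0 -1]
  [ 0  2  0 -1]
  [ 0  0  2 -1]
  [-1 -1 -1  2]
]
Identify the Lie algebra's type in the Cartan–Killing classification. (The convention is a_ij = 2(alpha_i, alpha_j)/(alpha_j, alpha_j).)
The matrix has rank 4 with 2's on the diagonal. Reading the off-diagonal entries as Dynkin edges (a single edge where a_ij = a_ji = -1; a double or triple edge where a_ij * a_ji = 2 or 3), the diagram is a chain of 2 nodes with a fork of two nodes at one end (D_4). One simple-root ordering that puts it in standard form is (alpha_3, alpha_4, alpha_2, alpha_1). So the algebra is type D_4, i.e. so(8).

D_4 (so(8))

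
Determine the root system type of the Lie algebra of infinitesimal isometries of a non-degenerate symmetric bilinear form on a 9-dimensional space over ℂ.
This is so(9) with 9 odd, which has dimension 9(9-1)/2 = 36 and rank (9-1)/2 = 4. In the classification of classical Lie algebras, the orthogonal algebra so(2n+1) in an odd number of variables has type B_n; here n = 4, so the Dynkin diagram is a chain of 4 nodes with a double edge at one end; the terminal node there is the unique short simple root (B_4). Hence the type is B_4.

B4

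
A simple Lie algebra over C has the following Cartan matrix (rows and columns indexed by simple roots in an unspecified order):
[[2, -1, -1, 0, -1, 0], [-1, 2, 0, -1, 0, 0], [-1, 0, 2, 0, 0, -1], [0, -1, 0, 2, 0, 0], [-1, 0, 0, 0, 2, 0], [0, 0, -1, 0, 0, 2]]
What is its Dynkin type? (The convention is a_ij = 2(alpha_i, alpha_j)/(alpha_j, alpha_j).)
The matrix has rank 6 with 2's on the diagonal. Reading the off-diagonal entries as Dynkin edges (a single edge where a_ij = a_ji = -1; a double or triple edge where a_ij * a_ji = 2 or 3), the diagram is a chain of 5 nodes with one extra node attached to the third node from one end (E_6). One simple-root ordering that puts it in standard form is (alpha_6, alpha_5, alpha_3, alpha_1, alpha_2, alpha_4). So the algebra is type E_6.

E_6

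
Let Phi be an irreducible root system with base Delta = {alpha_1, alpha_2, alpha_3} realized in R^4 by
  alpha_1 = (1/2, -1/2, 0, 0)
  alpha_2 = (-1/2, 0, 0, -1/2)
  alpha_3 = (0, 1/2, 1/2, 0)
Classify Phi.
type A_3

Compute the Cartan integers a_ij = 2(alpha_i, alpha_j)/(alpha_j, alpha_j); the resulting 3x3 Cartan matrix is
[[2, -1, -1], [-1, 2, 0], [-1, 0, 2]].
All simple roots have the same length, so the diagram is simply laced. The associated Dynkin diagram is a chain of 3 nodes with single edges (A_3), so the type is A_3 (the algebra sl(4)).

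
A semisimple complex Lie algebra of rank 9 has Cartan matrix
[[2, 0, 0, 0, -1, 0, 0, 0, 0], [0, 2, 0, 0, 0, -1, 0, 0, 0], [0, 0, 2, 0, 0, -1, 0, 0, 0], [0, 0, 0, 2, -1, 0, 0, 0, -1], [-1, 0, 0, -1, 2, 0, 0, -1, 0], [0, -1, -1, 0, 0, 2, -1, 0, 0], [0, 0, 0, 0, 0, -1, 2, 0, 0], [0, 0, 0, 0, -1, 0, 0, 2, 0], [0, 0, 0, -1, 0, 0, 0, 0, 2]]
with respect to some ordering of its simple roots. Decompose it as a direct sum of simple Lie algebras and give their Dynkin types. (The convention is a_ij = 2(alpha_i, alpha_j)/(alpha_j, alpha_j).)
D4 ⊕ D5

The diagram associated to this matrix has two connected components: the simple roots {alpha_2, alpha_3, alpha_6, alpha_7} form a chain of 2 nodes with a fork of two nodes at one end (D_4), and {alpha_1, alpha_4, alpha_5, alpha_8, alpha_9} form a chain of 3 nodes with a fork of two nodes at one end (D_5). A semisimple Lie algebra decomposes uniquely as the direct sum of simple ideals, one per connected component of its Dynkin diagram, so g ≅ D_4 ⊕ D_5 (dimension 28 + 45 = 73).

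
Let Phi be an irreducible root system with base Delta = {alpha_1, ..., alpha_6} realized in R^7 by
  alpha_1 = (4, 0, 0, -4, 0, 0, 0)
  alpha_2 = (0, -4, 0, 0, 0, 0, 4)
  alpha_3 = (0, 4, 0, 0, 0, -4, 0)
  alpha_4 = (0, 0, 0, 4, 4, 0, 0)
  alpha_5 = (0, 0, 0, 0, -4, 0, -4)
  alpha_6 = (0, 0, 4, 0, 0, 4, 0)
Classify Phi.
A_6 (sl(7))

Compute the Cartan integers a_ij = 2(alpha_i, alpha_j)/(alpha_j, alpha_j); the resulting 6x6 Cartan matrix is
[[2, 0, 0, -1, 0, 0], [0, 2, -1, 0, -1, 0], [0, -1, 2, 0, 0, -1], [-1, 0, 0, 2, -1, 0], [0, -1, 0, -1, 2, 0], [0, 0, -1, 0, 0, 2]].
All simple roots have the same length, so the diagram is simply laced. The associated Dynkin diagram is a chain of 6 nodes with single edges (A_6), so the type is A_6 (the algebra sl(7)).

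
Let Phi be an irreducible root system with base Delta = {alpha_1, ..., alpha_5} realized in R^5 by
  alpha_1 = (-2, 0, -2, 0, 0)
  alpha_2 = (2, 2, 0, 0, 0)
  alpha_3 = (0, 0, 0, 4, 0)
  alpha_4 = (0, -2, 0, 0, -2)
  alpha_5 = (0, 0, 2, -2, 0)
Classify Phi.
C_5

Compute the Cartan integers a_ij = 2(alpha_i, alpha_j)/(alpha_j, alpha_j); the resulting 5x5 Cartan matrix is
[[2, -1, 0, 0, -1], [-1, 2, 0, -1, 0], [0, 0, 2, 0, -2], [0, -1, 0, 2, 0], [-1, 0, -1, 0, 2]].
The roots have two lengths (squared-length ratio 2:1); the short ones are alpha_{1,2,4,5}. The associated Dynkin diagram is a chain of 5 nodes with a double edge at one end; the terminal node there is the unique long simple root (C_5), so the type is C_5 (the algebra sp(10)).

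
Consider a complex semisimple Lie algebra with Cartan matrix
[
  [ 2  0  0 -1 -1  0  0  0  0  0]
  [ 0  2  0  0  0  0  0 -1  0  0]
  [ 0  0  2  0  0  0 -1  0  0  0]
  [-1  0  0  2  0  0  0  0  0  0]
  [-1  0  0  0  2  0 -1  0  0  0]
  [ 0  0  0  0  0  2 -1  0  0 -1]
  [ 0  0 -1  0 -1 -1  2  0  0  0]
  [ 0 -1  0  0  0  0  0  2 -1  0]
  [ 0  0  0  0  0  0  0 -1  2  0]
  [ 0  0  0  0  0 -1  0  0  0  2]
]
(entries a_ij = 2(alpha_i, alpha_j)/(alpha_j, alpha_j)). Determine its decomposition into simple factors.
The diagram associated to this matrix has two connected components: the simple roots {alpha_2, alpha_8, alpha_9} form a chain of 3 nodes with single edges (A_3), and {alpha_1, alpha_3, alpha_4, alpha_5, alpha_6, alpha_7, alpha_10} form a chain of 6 nodes with one extra node attached to the third node from one end (E_7). A semisimple Lie algebra decomposes uniquely as the direct sum of simple ideals, one per connected component of its Dynkin diagram, so g ≅ A_3 ⊕ E_7 (dimension 15 + 133 = 148).

A_3 ⊕ E_7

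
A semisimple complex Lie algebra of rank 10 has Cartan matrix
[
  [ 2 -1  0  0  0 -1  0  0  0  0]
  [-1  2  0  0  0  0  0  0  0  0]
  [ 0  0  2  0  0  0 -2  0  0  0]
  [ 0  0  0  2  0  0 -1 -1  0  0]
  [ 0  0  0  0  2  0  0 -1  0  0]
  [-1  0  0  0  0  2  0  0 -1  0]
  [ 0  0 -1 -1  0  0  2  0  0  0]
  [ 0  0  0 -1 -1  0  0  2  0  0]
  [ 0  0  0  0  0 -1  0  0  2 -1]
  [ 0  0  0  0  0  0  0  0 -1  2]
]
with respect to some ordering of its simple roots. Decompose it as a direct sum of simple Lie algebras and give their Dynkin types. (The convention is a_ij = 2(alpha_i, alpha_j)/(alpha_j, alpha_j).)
The diagram associated to this matrix has two connected components: the simple roots {alpha_1, alpha_2, alpha_6, alpha_9, alpha_10} form a chain of 5 nodes with single edges (A_5), and {alpha_3, alpha_4, alpha_5, alpha_7, alpha_8} form a chain of 5 nodes with a double edge at one end; the terminal node there is the unique long simple root (C_5). A semisimple Lie algebra decomposes uniquely as the direct sum of simple ideals, one per connected component of its Dynkin diagram, so g ≅ A_5 ⊕ C_5 (dimension 35 + 55 = 90).

type A_5 + type C_5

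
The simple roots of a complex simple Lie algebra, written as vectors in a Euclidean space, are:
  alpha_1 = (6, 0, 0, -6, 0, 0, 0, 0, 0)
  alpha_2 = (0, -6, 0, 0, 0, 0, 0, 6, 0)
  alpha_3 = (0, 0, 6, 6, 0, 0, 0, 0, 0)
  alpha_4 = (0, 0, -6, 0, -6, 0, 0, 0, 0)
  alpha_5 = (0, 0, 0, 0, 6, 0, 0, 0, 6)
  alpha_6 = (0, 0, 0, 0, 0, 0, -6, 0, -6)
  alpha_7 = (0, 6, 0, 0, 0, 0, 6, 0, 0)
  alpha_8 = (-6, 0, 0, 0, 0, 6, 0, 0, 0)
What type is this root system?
Compute the Cartan integers a_ij = 2(alpha_i, alpha_j)/(alpha_j, alpha_j); the resulting 8x8 Cartan matrix is
[[2, 0, -1, 0, 0, 0, 0, -1], [0, 2, 0, 0, 0, 0, -1, 0], [-1, 0, 2, -1, 0, 0, 0, 0], [0, 0, -1, 2, -1, 0, 0, 0], [0, 0, 0, -1, 2, -1, 0, 0], [0, 0, 0, 0, -1, 2, -1, 0], [0, -1, 0, 0, 0, -1, 2, 0], [-1, 0, 0, 0, 0, 0, 0, 2]].
All simple roots have the same length, so the diagram is simply laced. The associated Dynkin diagram is a chain of 8 nodes with single edges (A_8), so the type is A_8 (the algebra sl(9)).

type A_8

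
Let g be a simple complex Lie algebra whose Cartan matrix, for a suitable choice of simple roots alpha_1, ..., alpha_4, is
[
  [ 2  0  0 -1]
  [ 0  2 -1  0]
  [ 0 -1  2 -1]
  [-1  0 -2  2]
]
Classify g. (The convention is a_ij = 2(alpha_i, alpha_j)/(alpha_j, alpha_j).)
F4

The matrix has rank 4 with 2's on the diagonal. Reading the off-diagonal entries as Dynkin edges (a single edge where a_ij = a_ji = -1; a double or triple edge where a_ij * a_ji = 2 or 3), the diagram is a chain of 4 nodes with a double edge between the middle two (F_4). One simple-root ordering that puts it in standard form is (alpha_1, alpha_4, alpha_3, alpha_2). So the algebra is type F_4.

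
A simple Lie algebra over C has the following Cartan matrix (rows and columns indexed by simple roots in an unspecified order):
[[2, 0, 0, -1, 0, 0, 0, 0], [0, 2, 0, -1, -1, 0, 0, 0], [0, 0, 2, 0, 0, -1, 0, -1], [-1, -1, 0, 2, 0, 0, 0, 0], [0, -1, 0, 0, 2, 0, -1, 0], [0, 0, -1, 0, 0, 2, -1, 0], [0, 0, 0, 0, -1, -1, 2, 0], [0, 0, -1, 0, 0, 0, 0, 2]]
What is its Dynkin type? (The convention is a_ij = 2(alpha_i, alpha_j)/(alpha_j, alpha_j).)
type A_8

The matrix has rank 8 with 2's on the diagonal. Reading the off-diagonal entries as Dynkin edges (a single edge where a_ij = a_ji = -1; a double or triple edge where a_ij * a_ji = 2 or 3), the diagram is a chain of 8 nodes with single edges (A_8). One simple-root ordering that puts it in standard form is (alpha_8, alpha_3, alpha_6, alpha_7, alpha_5, alpha_2, alpha_4, alpha_1). So the algebra is type A_8, i.e. sl(9).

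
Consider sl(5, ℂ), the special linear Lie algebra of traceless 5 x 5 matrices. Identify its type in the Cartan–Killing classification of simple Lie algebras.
This is sl(5), which has dimension 5^2 - 1 = 24 and rank 5 - 1 = 4 (a Cartan subalgebra is the diagonal traceless matrices). In the classification of classical Lie algebras, the special linear algebra sl(n+1) has type A_n; here n = 4, so the Dynkin diagram is a chain of 4 nodes with single edges (A_4). Hence the type is A_4.

A4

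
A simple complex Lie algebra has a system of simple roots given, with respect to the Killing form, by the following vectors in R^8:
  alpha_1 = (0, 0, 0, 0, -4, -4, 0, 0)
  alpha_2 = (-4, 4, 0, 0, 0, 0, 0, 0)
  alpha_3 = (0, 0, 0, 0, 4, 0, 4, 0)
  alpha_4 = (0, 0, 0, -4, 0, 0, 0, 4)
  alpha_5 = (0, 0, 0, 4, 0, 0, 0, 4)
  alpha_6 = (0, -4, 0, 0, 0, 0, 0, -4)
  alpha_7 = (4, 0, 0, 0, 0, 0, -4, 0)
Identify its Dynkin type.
Compute the Cartan integers a_ij = 2(alpha_i, alpha_j)/(alpha_j, alpha_j); the resulting 7x7 Cartan matrix is
[[2, 0, -1, 0, 0, 0, 0], [0, 2, 0, 0, 0, -1, -1], [-1, 0, 2, 0, 0, 0, -1], [0, 0, 0, 2, 0, -1, 0], [0, 0, 0, 0, 2, -1, 0], [0, -1, 0, -1, -1, 2, 0], [0, -1, -1, 0, 0, 0, 2]].
All simple roots have the same length, so the diagram is simply laced. The associated Dynkin diagram is a chain of 5 nodes with a fork of two nodes at one end (D_7), so the type is D_7 (the algebra so(14)).

type D_7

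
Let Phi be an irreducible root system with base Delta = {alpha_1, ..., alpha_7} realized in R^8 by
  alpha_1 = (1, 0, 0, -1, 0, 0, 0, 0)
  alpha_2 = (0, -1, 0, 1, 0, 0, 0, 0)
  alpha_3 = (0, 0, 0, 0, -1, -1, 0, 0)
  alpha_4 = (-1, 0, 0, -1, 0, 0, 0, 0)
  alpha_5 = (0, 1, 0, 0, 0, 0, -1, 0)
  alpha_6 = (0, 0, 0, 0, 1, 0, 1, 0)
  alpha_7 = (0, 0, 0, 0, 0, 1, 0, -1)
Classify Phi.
Compute the Cartan integers a_ij = 2(alpha_i, alpha_j)/(alpha_j, alpha_j); the resulting 7x7 Cartan matrix is
[[2, -1, 0, 0, 0, 0, 0], [-1, 2, 0, -1, -1, 0, 0], [0, 0, 2, 0, 0, -1, -1], [0, -1, 0, 2, 0, 0, 0], [0, -1, 0, 0, 2, -1, 0], [0, 0, -1, 0, -1, 2, 0], [0, 0, -1, 0, 0, 0, 2]].
All simple roots have the same length, so the diagram is simply laced. The associated Dynkin diagram is a chain of 5 nodes with a fork of two nodes at one end (D_7), so the type is D_7 (the algebra so(14)).

D_7 (so(14))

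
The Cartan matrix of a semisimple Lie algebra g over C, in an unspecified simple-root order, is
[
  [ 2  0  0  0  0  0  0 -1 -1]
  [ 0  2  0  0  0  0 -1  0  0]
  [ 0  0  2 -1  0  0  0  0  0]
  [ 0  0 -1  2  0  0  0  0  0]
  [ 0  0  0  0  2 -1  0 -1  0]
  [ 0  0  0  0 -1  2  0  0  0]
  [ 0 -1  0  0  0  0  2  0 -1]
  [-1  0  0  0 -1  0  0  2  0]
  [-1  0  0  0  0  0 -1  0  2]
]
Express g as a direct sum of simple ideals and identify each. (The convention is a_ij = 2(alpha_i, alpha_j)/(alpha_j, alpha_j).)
A_2 (sl(3)) ⊕ A_7 (sl(8))

The diagram associated to this matrix has two connected components: the simple roots {alpha_3, alpha_4} form a chain of 2 nodes with single edges (A_2), and {alpha_1, alpha_2, alpha_5, alpha_6, alpha_7, alpha_8, alpha_9} form a chain of 7 nodes with single edges (A_7). A semisimple Lie algebra decomposes uniquely as the direct sum of simple ideals, one per connected component of its Dynkin diagram, so g ≅ A_2 ⊕ A_7 (dimension 8 + 63 = 71).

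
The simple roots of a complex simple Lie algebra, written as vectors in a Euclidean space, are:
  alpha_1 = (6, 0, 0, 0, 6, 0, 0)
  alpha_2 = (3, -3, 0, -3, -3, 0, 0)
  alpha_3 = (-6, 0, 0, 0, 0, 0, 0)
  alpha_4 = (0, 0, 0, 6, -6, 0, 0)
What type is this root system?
F4

Compute the Cartan integers a_ij = 2(alpha_i, alpha_j)/(alpha_j, alpha_j); the resulting 4x4 Cartan matrix is
[[2, 0, -2, -1], [0, 2, -1, 0], [-1, -1, 2, 0], [-1, 0, 0, 2]].
The roots have two lengths (squared-length ratio 2:1); the short ones are alpha_{2,3}. The associated Dynkin diagram is a chain of 4 nodes with a double edge between the middle two (F_4), so the type is F_4.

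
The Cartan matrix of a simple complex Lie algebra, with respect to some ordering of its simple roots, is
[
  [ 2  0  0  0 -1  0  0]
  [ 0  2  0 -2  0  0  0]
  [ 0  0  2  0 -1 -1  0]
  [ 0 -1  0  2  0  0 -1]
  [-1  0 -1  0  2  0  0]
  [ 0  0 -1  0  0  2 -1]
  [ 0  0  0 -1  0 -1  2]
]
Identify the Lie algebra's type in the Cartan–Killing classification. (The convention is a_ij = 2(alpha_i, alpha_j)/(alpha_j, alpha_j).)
C7

The matrix has rank 7 with 2's on the diagonal. Reading the off-diagonal entries as Dynkin edges (a single edge where a_ij = a_ji = -1; a double or triple edge where a_ij * a_ji = 2 or 3), the diagram is a chain of 7 nodes with a double edge at one end; the terminal node there is the unique long simple root (C_7). One simple-root ordering that puts it in standard form is (alpha_1, alpha_5, alpha_3, alpha_6, alpha_7, alpha_4, alpha_2). So the algebra is type C_7, i.e. sp(14).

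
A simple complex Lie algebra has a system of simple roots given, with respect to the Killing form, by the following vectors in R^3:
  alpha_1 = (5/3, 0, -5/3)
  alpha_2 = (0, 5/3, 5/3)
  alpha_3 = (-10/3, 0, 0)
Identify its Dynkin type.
Compute the Cartan integers a_ij = 2(alpha_i, alpha_j)/(alpha_j, alpha_j); the resulting 3x3 Cartan matrix is
[[2, -1, -1], [-1, 2, 0], [-2, 0, 2]].
The roots have two lengths (squared-length ratio 2:1); the short ones are alpha_{1,2}. The associated Dynkin diagram is a chain of 3 nodes with a double edge at one end; the terminal node there is the unique long simple root (C_3), so the type is C_3 (the algebra sp(6)).

C3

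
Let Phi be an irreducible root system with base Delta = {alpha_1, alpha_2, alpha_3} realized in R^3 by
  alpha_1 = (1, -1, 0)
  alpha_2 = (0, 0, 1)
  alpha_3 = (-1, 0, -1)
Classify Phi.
Compute the Cartan integers a_ij = 2(alpha_i, alpha_j)/(alpha_j, alpha_j); the resulting 3x3 Cartan matrix is
[[2, 0, -1], [0, 2, -1], [-1, -2, 2]].
The roots have two lengths (squared-length ratio 2:1); the short ones are alpha_{2}. The associated Dynkin diagram is a chain of 3 nodes with a double edge at one end; the terminal node there is the unique short simple root (B_3), so the type is B_3 (the algebra so(7)).

B_3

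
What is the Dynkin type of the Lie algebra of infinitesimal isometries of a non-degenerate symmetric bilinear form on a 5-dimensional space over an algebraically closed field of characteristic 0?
This is so(5) with 5 odd, which has dimension 5(5-1)/2 = 10 and rank (5-1)/2 = 2. In the classification of classical Lie algebras, the orthogonal algebra so(2n+1) in an odd number of variables has type B_n; here n = 2, so the Dynkin diagram is a chain of 2 nodes with a double edge at one end; the terminal node there is the unique short simple root (B_2). Hence the type is B_2.

B_2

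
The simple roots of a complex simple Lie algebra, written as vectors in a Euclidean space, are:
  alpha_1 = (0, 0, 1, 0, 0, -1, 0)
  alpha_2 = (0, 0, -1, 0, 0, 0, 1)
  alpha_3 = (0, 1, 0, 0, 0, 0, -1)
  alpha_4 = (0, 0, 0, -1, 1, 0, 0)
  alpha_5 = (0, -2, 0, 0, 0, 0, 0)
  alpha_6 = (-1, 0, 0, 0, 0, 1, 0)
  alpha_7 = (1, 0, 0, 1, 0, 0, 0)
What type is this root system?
C_7

Compute the Cartan integers a_ij = 2(alpha_i, alpha_j)/(alpha_j, alpha_j); the resulting 7x7 Cartan matrix is
[[2, -1, 0, 0, 0, -1, 0], [-1, 2, -1, 0, 0, 0, 0], [0, -1, 2, 0, -1, 0, 0], [0, 0, 0, 2, 0, 0, -1], [0, 0, -2, 0, 2, 0, 0], [-1, 0, 0, 0, 0, 2, -1], [0, 0, 0, -1, 0, -1, 2]].
The roots have two lengths (squared-length ratio 2:1); the short ones are alpha_{1,2,3,4,6,7}. The associated Dynkin diagram is a chain of 7 nodes with a double edge at one end; the terminal node there is the unique long simple root (C_7), so the type is C_7 (the algebra sp(14)).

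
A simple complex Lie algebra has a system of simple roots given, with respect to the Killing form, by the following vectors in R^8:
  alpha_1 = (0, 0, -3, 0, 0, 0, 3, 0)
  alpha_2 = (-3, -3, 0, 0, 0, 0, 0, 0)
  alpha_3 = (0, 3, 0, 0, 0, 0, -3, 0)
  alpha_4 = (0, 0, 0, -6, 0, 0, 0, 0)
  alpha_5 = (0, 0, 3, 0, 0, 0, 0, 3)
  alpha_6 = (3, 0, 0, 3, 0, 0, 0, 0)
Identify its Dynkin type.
Compute the Cartan integers a_ij = 2(alpha_i, alpha_j)/(alpha_j, alpha_j); the resulting 6x6 Cartan matrix is
[[2, 0, -1, 0, -1, 0], [0, 2, -1, 0, 0, -1], [-1, -1, 2, 0, 0, 0], [0, 0, 0, 2, 0, -2], [-1, 0, 0, 0, 2, 0], [0, -1, 0, -1, 0, 2]].
The roots have two lengths (squared-length ratio 2:1); the short ones are alpha_{1,2,3,5,6}. The associated Dynkin diagram is a chain of 6 nodes with a double edge at one end; the terminal node there is the unique long simple root (C_6), so the type is C_6 (the algebra sp(12)).

type C_6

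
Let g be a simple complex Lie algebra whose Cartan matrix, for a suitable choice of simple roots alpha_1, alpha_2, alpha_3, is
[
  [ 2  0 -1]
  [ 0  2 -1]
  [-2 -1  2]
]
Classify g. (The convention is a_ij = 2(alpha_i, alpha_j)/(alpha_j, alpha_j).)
The matrix has rank 3 with 2's on the diagonal. Reading the off-diagonal entries as Dynkin edges (a single edge where a_ij = a_ji = -1; a double or triple edge where a_ij * a_ji = 2 or 3), the diagram is a chain of 3 nodes with a double edge at one end; the terminal node there is the unique short simple root (B_3). One simple-root ordering that puts it in standard form is (alpha_2, alpha_3, alpha_1). So the algebra is type B_3, i.e. so(7).

type B_3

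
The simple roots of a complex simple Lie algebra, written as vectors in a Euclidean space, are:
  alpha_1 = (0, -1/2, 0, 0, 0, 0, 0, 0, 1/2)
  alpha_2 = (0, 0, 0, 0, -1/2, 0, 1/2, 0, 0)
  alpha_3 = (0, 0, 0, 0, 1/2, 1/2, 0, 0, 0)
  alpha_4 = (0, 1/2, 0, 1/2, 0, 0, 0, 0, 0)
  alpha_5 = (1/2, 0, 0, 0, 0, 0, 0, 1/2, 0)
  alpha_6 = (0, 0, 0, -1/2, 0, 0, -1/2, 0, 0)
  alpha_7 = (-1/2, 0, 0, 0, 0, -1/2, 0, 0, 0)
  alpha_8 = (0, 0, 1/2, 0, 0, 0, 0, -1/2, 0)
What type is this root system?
Compute the Cartan integers a_ij = 2(alpha_i, alpha_j)/(alpha_j, alpha_j); the resulting 8x8 Cartan matrix is
[[2, 0, 0, -1, 0, 0, 0, 0], [0, 2, -1, 0, 0, -1, 0, 0], [0, -1, 2, 0, 0, 0, -1, 0], [-1, 0, 0, 2, 0, -1, 0, 0], [0, 0, 0, 0, 2, 0, -1, -1], [0, -1, 0, -1, 0, 2, 0, 0], [0, 0, -1, 0, -1, 0, 2, 0], [0, 0, 0, 0, -1, 0, 0, 2]].
All simple roots have the same length, so the diagram is simply laced. The associated Dynkin diagram is a chain of 8 nodes with single edges (A_8), so the type is A_8 (the algebra sl(9)).

A8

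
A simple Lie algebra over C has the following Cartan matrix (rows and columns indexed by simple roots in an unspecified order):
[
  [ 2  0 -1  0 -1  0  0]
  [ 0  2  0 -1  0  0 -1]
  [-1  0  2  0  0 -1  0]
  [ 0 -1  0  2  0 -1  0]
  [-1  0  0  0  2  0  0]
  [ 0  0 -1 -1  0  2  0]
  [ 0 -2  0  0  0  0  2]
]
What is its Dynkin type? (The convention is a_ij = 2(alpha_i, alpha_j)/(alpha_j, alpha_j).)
The matrix has rank 7 with 2's on the diagonal. Reading the off-diagonal entries as Dynkin edges (a single edge where a_ij = a_ji = -1; a double or triple edge where a_ij * a_ji = 2 or 3), the diagram is a chain of 7 nodes with a double edge at one end; the terminal node there is the unique long simple root (C_7). One simple-root ordering that puts it in standard form is (alpha_5, alpha_1, alpha_3, alpha_6, alpha_4, alpha_2, alpha_7). So the algebra is type C_7, i.e. sp(14).

type C_7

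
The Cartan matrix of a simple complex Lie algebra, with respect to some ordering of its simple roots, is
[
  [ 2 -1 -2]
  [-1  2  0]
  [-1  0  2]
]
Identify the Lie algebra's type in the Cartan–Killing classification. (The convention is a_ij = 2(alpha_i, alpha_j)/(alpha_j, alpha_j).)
The matrix has rank 3 with 2's on the diagonal. Reading the off-diagonal entries as Dynkin edges (a single edge where a_ij = a_ji = -1; a double or triple edge where a_ij * a_ji = 2 or 3), the diagram is a chain of 3 nodes with a double edge at one end; the terminal node there is the unique short simple root (B_3). One simple-root ordering that puts it in standard form is (alpha_2, alpha_1, alpha_3). So the algebra is type B_3, i.e. so(7).

B_3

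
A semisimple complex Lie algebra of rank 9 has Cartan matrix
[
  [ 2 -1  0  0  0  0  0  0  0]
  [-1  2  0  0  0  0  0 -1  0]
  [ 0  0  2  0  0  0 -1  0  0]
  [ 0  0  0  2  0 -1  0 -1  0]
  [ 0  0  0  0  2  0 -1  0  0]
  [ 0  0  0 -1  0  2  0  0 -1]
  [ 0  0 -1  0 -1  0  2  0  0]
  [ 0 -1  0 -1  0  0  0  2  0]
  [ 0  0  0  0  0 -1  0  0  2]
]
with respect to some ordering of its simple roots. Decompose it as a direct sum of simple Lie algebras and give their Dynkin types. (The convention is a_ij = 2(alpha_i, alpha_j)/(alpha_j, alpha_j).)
The diagram associated to this matrix has two connected components: the simple roots {alpha_3, alpha_5, alpha_7} form a chain of 3 nodes with single edges (A_3), and {alpha_1, alpha_2, alpha_4, alpha_6, alpha_8, alpha_9} form a chain of 6 nodes with single edges (A_6). A semisimple Lie algebra decomposes uniquely as the direct sum of simple ideals, one per connected component of its Dynkin diagram, so g ≅ A_3 ⊕ A_6 (dimension 15 + 48 = 63).

type A_3 + type A_6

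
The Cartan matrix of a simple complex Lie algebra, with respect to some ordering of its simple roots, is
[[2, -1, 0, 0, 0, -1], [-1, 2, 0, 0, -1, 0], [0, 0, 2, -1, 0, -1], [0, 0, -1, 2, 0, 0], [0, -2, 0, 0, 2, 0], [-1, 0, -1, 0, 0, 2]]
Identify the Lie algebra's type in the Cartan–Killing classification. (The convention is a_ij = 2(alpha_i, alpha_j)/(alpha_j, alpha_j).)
The matrix has rank 6 with 2's on the diagonal. Reading the off-diagonal entries as Dynkin edges (a single edge where a_ij = a_ji = -1; a double or triple edge where a_ij * a_ji = 2 or 3), the diagram is a chain of 6 nodes with a double edge at one end; the terminal node there is the unique long simple root (C_6). One simple-root ordering that puts it in standard form is (alpha_4, alpha_3, alpha_6, alpha_1, alpha_2, alpha_5). So the algebra is type C_6, i.e. sp(12).

C_6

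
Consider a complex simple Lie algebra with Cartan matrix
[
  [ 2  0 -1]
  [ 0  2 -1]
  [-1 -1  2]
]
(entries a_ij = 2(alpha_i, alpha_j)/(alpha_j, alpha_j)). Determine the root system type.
A3

The matrix has rank 3 with 2's on the diagonal. Reading the off-diagonal entries as Dynkin edges (a single edge where a_ij = a_ji = -1; a double or triple edge where a_ij * a_ji = 2 or 3), the diagram is a chain of 3 nodes with single edges (A_3). One simple-root ordering that puts it in standard form is (alpha_2, alpha_3, alpha_1). So the algebra is type A_3, i.e. sl(4).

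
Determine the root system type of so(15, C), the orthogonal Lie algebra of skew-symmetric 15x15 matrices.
B7

This is so(15) with 15 odd, which has dimension 15(15-1)/2 = 105 and rank (15-1)/2 = 7. In the classification of classical Lie algebras, the orthogonal algebra so(2n+1) in an odd number of variables has type B_n; here n = 7, so the Dynkin diagram is a chain of 7 nodes with a double edge at one end; the terminal node there is the unique short simple root (B_7). Hence the type is B_7.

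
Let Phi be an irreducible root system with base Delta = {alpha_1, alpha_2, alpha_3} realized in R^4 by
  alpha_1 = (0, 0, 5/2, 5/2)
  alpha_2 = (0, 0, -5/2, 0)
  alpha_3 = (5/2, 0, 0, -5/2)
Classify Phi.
Compute the Cartan integers a_ij = 2(alpha_i, alpha_j)/(alpha_j, alpha_j); the resulting 3x3 Cartan matrix is
[[2, -2, -1], [-1, 2, 0], [-1, 0, 2]].
The roots have two lengths (squared-length ratio 2:1); the short ones are alpha_{2}. The associated Dynkin diagram is a chain of 3 nodes with a double edge at one end; the terminal node there is the unique short simple root (B_3), so the type is B_3 (the algebra so(7)).

B3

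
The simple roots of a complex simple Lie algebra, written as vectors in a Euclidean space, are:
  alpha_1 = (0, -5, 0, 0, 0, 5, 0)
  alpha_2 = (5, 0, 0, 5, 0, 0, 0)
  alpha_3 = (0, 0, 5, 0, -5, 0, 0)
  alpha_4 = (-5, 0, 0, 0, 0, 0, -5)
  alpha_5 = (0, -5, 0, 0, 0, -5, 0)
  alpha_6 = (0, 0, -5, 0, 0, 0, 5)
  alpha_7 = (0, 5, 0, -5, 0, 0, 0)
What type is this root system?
D_7

Compute the Cartan integers a_ij = 2(alpha_i, alpha_j)/(alpha_j, alpha_j); the resulting 7x7 Cartan matrix is
[[2, 0, 0, 0, 0, 0, -1], [0, 2, 0, -1, 0, 0, -1], [0, 0, 2, 0, 0, -1, 0], [0, -1, 0, 2, 0, -1, 0], [0, 0, 0, 0, 2, 0, -1], [0, 0, -1, -1, 0, 2, 0], [-1, -1, 0, 0, -1, 0, 2]].
All simple roots have the same length, so the diagram is simply laced. The associated Dynkin diagram is a chain of 5 nodes with a fork of two nodes at one end (D_7), so the type is D_7 (the algebra so(14)).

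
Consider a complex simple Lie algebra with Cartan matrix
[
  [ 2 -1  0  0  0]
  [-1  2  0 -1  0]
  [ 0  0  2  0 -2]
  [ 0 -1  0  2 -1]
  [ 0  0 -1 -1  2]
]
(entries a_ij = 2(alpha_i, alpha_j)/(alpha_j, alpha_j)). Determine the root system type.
C_5 (sp(10))

The matrix has rank 5 with 2's on the diagonal. Reading the off-diagonal entries as Dynkin edges (a single edge where a_ij = a_ji = -1; a double or triple edge where a_ij * a_ji = 2 or 3), the diagram is a chain of 5 nodes with a double edge at one end; the terminal node there is the unique long simple root (C_5). One simple-root ordering that puts it in standard form is (alpha_1, alpha_2, alpha_4, alpha_5, alpha_3). So the algebra is type C_5, i.e. sp(10).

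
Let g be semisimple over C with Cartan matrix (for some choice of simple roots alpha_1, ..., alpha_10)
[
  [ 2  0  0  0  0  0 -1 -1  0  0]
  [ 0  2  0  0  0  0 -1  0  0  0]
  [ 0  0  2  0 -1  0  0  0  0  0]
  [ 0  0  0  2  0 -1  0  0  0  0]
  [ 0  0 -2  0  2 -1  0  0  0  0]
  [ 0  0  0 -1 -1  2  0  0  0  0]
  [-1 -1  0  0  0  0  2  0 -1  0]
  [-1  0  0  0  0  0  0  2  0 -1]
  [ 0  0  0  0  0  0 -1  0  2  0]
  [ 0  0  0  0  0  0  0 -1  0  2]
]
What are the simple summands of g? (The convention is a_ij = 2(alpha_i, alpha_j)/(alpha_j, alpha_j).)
The diagram associated to this matrix has two connected components: the simple roots {alpha_3, alpha_4, alpha_5, alpha_6} form a chain of 4 nodes with a double edge at one end; the terminal node there is the unique short simple root (B_4), and {alpha_1, alpha_2, alpha_7, alpha_8, alpha_9, alpha_10} form a chain of 4 nodes with a fork of two nodes at one end (D_6). A semisimple Lie algebra decomposes uniquely as the direct sum of simple ideals, one per connected component of its Dynkin diagram, so g ≅ B_4 ⊕ D_6 (dimension 36 + 66 = 102).

B4 ⊕ D6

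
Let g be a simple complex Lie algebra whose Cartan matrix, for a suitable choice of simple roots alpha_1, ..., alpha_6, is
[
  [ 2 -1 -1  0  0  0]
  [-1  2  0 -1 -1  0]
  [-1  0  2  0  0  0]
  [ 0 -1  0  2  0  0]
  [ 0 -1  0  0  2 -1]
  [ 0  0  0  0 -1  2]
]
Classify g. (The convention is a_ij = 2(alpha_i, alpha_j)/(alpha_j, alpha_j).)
type E_6

The matrix has rank 6 with 2's on the diagonal. Reading the off-diagonal entries as Dynkin edges (a single edge where a_ij = a_ji = -1; a double or triple edge where a_ij * a_ji = 2 or 3), the diagram is a chain of 5 nodes with one extra node attached to the third node from one end (E_6). One simple-root ordering that puts it in standard form is (alpha_6, alpha_4, alpha_5, alpha_2, alpha_1, alpha_3). So the algebra is type E_6.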